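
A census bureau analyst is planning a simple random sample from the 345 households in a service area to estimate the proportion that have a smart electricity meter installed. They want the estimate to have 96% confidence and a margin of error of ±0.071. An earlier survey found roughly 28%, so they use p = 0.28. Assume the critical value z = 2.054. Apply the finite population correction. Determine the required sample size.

Unadjusted: n₀ = 2.054² × 0.28 × 0.72 / 0.071² ≈ 168.72, so n₀ = 169.
Finite population correction with N = 345: n = n₀ / (1 + (n₀−1)/N) = 169 / (1 + 168/345) = 169 / 1.4870 ≈ 113.65.
Rounding up, n = 114.

114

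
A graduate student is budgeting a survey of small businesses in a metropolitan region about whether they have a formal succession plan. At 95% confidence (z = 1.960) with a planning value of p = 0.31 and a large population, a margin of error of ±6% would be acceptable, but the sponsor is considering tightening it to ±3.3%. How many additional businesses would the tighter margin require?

526

At ±6%: n = 1.960² × 0.2139 / 0.060² ≈ 228.26 → 229.
At ±3.3%: n = 1.960² × 0.2139 / 0.033² ≈ 754.56 → 755.
Additional respondents: 755 − 229 = 526.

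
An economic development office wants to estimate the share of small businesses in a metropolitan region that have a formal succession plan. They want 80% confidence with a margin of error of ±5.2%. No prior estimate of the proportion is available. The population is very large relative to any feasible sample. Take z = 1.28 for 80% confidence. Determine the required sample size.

With no prior estimate, use p = 0.5, giving p(1−p) = 0.25.
n = z²·p(1−p)/E² = 1.28² × 0.2500 / 0.052² = 1.6384 × 0.2500 / 0.002704 ≈ 151.48.
Rounding up gives n = 152.

152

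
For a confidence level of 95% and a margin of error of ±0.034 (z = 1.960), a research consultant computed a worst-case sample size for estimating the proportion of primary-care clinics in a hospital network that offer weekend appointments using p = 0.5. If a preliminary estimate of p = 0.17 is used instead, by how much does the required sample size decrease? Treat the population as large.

Conservative (p = 0.5): n = 1.960² × 0.25 / 0.034² ≈ 830.80 → 831.
Using p = 0.17: p(1−p) = 0.1411, so n = 1.960² × 0.1411 / 0.034² ≈ 468.90 → 469.
Reduction: 831 − 469 = 362.

362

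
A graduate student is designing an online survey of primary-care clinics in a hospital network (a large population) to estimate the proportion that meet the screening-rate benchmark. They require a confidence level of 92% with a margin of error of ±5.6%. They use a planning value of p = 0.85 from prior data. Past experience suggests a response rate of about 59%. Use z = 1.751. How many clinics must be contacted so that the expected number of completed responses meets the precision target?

Completed interviews needed: n₀ = 1.751² × 0.1275 / 0.056² ≈ 124.65 → 125.
At a 59% response rate, contacts needed = 125 / 0.59 ≈ 211.86 → 212.

212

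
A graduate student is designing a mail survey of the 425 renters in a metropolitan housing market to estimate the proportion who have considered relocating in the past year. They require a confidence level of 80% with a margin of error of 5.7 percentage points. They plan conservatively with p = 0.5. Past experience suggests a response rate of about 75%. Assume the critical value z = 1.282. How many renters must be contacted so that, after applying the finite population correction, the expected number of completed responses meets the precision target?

Completed interviews needed (unadjusted): n₀ = 1.282² × 0.2500 / 0.057² ≈ 126.46 → 127.
FPC for N = 425: n = 127 / (1 + 126/425) = 127 / 1.2965 ≈ 97.96 → 98.
At a 75% response rate, contacts needed = 98 / 0.75 ≈ 130.67 → 131.

131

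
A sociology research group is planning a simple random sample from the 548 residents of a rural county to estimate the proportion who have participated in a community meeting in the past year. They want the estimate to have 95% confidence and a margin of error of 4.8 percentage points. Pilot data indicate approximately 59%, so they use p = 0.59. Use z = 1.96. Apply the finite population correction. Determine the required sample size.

233

Unadjusted: n₀ = 1.96² × 0.59 × 0.41 / 0.048² ≈ 403.33, so n₀ = 404.
Finite population correction with N = 548: n = n₀ / (1 + (n₀−1)/N) = 404 / (1 + 403/548) = 404 / 1.7354 ≈ 232.80.
Rounding up, n = 233.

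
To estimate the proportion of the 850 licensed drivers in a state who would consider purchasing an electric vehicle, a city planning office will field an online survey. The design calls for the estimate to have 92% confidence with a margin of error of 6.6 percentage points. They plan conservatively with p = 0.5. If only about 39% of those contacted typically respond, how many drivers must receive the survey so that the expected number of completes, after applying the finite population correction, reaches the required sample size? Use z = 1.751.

375

Completed interviews needed (unadjusted): n₀ = 1.751² × 0.2500 / 0.066² ≈ 175.96 → 176.
FPC for N = 850: n = 176 / (1 + 175/850) = 176 / 1.2059 ≈ 145.95 → 146.
At a 39% response rate, contacts needed = 146 / 0.39 ≈ 374.36 → 375.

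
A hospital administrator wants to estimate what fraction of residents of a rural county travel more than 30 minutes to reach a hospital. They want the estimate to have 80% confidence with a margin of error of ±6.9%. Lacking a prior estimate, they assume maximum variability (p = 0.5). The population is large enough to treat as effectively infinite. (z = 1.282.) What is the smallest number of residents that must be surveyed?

87

With p = 0.5, p(1−p) = 0.25.
n = z²·p(1−p)/E² = 1.282² × 0.2500 / 0.069² = 1.6435 × 0.2500 / 0.004761 ≈ 86.30.
Rounding up gives n = 87.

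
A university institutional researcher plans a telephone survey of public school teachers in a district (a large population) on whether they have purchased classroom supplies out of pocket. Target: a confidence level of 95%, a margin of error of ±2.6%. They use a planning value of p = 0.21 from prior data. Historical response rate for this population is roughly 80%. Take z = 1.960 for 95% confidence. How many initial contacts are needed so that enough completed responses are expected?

1179

Completed interviews needed: n₀ = 1.960² × 0.1659 / 0.026² ≈ 942.78 → 943.
At an 80% response rate, contacts needed = 943 / 0.80 ≈ 1178.75 → 1179.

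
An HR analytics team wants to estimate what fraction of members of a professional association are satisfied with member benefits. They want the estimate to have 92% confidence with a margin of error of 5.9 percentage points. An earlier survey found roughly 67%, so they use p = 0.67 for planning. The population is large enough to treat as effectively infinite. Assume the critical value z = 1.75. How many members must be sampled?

With p = 0.67, p(1−p) = 0.2211.
n = z²·p(1−p)/E² = 1.75² × 0.2211 / 0.059² = 3.0625 × 0.2211 / 0.003481 ≈ 194.52.
Rounding up gives n = 195.

195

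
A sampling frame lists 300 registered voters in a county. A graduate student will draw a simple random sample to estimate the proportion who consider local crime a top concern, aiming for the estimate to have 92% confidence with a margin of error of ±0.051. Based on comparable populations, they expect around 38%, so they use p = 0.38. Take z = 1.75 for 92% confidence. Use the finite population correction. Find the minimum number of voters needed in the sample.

145

Unadjusted: n₀ = 1.75² × 0.38 × 0.62 / 0.051² ≈ 277.40, so n₀ = 278.
Finite population correction with N = 300: n = n₀ / (1 + (n₀−1)/N) = 278 / (1 + 277/300) = 278 / 1.9233 ≈ 144.54.
Rounding up, n = 145.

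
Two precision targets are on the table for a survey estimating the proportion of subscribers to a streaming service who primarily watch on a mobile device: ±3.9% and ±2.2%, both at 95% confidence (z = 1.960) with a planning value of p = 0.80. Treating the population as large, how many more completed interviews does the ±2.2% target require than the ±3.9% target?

At ±3.9%: n = 1.960² × 0.1600 / 0.039² ≈ 404.11 → 405.
At ±2.2%: n = 1.960² × 0.1600 / 0.022² ≈ 1269.95 → 1270.
Additional respondents: 1270 − 405 = 865.

865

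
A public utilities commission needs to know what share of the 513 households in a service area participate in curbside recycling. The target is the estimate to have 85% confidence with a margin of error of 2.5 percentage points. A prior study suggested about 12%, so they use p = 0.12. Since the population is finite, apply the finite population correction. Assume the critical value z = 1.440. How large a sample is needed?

209

Unadjusted: n₀ = 1.440² × 0.12 × 0.88 / 0.025² ≈ 350.36, so n₀ = 351.
Finite population correction with N = 513: n = n₀ / (1 + (n₀−1)/N) = 351 / (1 + 350/513) = 351 / 1.6823 ≈ 208.65.
Rounding up, n = 209.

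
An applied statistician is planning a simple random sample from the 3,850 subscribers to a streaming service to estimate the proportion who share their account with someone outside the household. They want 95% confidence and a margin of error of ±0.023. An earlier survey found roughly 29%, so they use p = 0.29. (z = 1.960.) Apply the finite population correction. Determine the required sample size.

Unadjusted: n₀ = 1.960² × 0.29 × 0.71 / 0.023² ≈ 1495.25, so n₀ = 1496.
Finite population correction with N = 3,850: n = n₀ / (1 + (n₀−1)/N) = 1496 / (1 + 1495/3850) = 1496 / 1.3883 ≈ 1077.57.
Rounding up, n = 1078.

1078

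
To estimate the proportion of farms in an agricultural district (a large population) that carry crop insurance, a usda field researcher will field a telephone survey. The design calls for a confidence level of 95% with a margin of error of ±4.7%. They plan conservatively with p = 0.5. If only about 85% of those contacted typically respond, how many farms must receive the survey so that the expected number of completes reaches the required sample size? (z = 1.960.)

Completed interviews needed: n₀ = 1.960² × 0.2500 / 0.047² ≈ 434.77 → 435.
At an 85% response rate, contacts needed = 435 / 0.85 ≈ 511.76 → 512.

512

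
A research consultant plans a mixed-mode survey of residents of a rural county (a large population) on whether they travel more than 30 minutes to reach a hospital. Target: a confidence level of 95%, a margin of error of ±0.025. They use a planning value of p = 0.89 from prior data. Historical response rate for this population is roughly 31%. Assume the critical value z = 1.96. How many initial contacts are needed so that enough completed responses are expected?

1942

Completed interviews needed: n₀ = 1.96² × 0.0979 / 0.025² ≈ 601.75 → 602.
At a 31% response rate, contacts needed = 602 / 0.31 ≈ 1941.94 → 1942.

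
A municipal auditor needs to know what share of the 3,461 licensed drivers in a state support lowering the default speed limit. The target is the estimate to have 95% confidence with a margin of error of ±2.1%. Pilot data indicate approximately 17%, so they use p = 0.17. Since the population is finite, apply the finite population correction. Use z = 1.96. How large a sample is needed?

908

Unadjusted: n₀ = 1.96² × 0.17 × 0.83 / 0.021² ≈ 1229.14, so n₀ = 1230.
Finite population correction with N = 3,461: n = n₀ / (1 + (n₀−1)/N) = 1230 / (1 + 1229/3461) = 1230 / 1.3551 ≈ 907.68.
Rounding up, n = 908.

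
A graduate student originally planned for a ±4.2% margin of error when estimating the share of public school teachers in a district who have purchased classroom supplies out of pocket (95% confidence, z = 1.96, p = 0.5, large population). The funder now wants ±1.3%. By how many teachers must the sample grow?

5138

At ±4.2%: n = 1.96² × 0.2500 / 0.042² ≈ 544.44 → 545.
At ±1.3%: n = 1.96² × 0.2500 / 0.013² ≈ 5682.84 → 5683.
Additional respondents: 5683 − 545 = 5138.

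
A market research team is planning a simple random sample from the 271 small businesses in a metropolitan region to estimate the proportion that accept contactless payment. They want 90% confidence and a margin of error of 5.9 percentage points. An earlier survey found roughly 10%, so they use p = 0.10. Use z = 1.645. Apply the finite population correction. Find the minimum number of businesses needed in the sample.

Unadjusted: n₀ = 1.645² × 0.10 × 0.90 / 0.059² ≈ 69.96, so n₀ = 70.
Finite population correction with N = 271: n = n₀ / (1 + (n₀−1)/N) = 70 / (1 + 69/271) = 70 / 1.2546 ≈ 55.79.
Rounding up, n = 56.

56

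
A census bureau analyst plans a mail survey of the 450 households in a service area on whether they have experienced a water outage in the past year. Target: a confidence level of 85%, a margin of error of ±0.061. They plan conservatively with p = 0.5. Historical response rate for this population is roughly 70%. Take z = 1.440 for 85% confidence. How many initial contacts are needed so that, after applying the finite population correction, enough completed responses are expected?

153

Completed interviews needed (unadjusted): n₀ = 1.440² × 0.2500 / 0.061² ≈ 139.32 → 140.
FPC for N = 450: n = 140 / (1 + 139/450) = 140 / 1.3089 ≈ 106.96 → 107.
At a 70% response rate, contacts needed = 107 / 0.70 ≈ 152.86 → 153.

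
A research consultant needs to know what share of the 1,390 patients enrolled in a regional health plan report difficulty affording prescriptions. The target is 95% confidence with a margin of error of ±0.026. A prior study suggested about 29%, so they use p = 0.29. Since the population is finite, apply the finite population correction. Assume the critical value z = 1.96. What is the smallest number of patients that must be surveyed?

636

Unadjusted: n₀ = 1.96² × 0.29 × 0.71 / 0.026² ≈ 1170.10, so n₀ = 1171.
Finite population correction with N = 1,390: n = n₀ / (1 + (n₀−1)/N) = 1171 / (1 + 1170/1390) = 1171 / 1.8417 ≈ 635.82.
Rounding up, n = 636.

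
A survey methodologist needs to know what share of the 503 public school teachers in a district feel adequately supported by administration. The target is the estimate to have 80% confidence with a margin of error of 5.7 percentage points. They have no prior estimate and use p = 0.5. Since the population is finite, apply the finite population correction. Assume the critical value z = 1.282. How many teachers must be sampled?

102

Unadjusted: n₀ = 1.282² × 0.50 × 0.50 / 0.057² ≈ 126.46, so n₀ = 127.
Finite population correction with N = 503: n = n₀ / (1 + (n₀−1)/N) = 127 / (1 + 126/503) = 127 / 1.2505 ≈ 101.56.
Rounding up, n = 102.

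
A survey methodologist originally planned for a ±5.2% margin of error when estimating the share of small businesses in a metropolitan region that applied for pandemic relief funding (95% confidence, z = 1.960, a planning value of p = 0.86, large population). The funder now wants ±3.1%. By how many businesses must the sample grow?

At ±5.2%: n = 1.960² × 0.1204 / 0.052² ≈ 171.05 → 172.
At ±3.1%: n = 1.960² × 0.1204 / 0.031² ≈ 481.30 → 482.
Additional respondents: 482 − 172 = 310.

310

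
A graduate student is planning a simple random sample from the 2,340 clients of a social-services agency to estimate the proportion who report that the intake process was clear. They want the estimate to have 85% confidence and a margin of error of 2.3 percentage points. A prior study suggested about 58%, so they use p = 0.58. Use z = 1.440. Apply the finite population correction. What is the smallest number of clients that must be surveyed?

679

Unadjusted: n₀ = 1.440² × 0.58 × 0.42 / 0.023² ≈ 954.88, so n₀ = 955.
Finite population correction with N = 2,340: n = n₀ / (1 + (n₀−1)/N) = 955 / (1 + 954/2340) = 955 / 1.4077 ≈ 678.42.
Rounding up, n = 679.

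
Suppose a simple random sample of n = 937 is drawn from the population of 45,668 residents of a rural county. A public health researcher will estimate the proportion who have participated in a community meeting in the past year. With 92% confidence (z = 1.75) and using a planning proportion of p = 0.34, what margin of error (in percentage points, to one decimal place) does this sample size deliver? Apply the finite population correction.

Finite-population factor: (N−n)/(N−1) = (45668−937)/(45668−1) = 0.9795.
SE(p̂) = √[p(1−p)/n · (N−n)/(N−1)] = √[0.2244/937 × 0.9795] = 0.01532.
E = z × SE = 1.75 × 0.01532 = 0.02680 ≈ 2.7 percentage points.

2.7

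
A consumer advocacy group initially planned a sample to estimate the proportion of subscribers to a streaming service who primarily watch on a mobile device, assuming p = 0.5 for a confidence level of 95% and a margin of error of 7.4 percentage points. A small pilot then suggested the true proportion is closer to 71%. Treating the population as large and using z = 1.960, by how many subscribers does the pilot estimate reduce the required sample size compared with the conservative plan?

Conservative (p = 0.5): n = 1.960² × 0.25 / 0.074² ≈ 175.38 → 176.
Using p = 0.71: p(1−p) = 0.2059, so n = 1.960² × 0.2059 / 0.074² ≈ 144.45 → 145.
Reduction: 176 − 145 = 31.

31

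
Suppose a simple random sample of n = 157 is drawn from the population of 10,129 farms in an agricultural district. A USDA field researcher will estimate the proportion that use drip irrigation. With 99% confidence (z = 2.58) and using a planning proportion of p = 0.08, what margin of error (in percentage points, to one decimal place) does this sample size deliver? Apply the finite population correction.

5.5

Finite-population factor: (N−n)/(N−1) = (10129−157)/(10129−1) = 0.9846.
SE(p̂) = √[p(1−p)/n · (N−n)/(N−1)] = √[0.0736/157 × 0.9846] = 0.02148.
E = z × SE = 2.58 × 0.02148 = 0.05543 ≈ 5.5 percentage points.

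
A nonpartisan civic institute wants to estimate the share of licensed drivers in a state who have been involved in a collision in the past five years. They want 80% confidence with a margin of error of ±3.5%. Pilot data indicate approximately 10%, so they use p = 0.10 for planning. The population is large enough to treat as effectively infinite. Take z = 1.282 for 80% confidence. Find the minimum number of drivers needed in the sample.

121

With p = 0.10, p(1−p) = 0.0900.
n = z²·p(1−p)/E² = 1.282² × 0.0900 / 0.035² = 1.6435 × 0.0900 / 0.001225 ≈ 120.75.
Rounding up gives n = 121.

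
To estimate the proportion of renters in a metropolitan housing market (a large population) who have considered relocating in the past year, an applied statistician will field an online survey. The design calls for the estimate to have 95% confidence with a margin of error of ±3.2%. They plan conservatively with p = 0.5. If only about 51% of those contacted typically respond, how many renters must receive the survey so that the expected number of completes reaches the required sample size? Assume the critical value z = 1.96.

1840

Completed interviews needed: n₀ = 1.96² × 0.2500 / 0.032² ≈ 937.89 → 938.
At a 51% response rate, contacts needed = 938 / 0.51 ≈ 1839.22 → 1840.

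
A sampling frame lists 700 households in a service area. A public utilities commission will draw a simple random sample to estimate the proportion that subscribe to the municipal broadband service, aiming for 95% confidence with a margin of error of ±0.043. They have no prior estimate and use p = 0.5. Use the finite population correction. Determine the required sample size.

For 95% confidence, z = 1.960.
Unadjusted: n₀ = 1.960² × 0.50 × 0.50 / 0.043² ≈ 519.42, so n₀ = 520.
Finite population correction with N = 700: n = n₀ / (1 + (n₀−1)/N) = 520 / (1 + 519/700) = 520 / 1.7414 ≈ 298.61.
Rounding up, n = 299.

299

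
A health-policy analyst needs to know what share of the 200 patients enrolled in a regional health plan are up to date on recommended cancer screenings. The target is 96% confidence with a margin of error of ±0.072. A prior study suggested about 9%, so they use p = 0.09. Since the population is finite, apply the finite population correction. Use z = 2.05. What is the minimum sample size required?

Unadjusted: n₀ = 2.05² × 0.09 × 0.91 / 0.072² ≈ 66.39, so n₀ = 67.
Finite population correction with N = 200: n = n₀ / (1 + (n₀−1)/N) = 67 / (1 + 66/200) = 67 / 1.3300 ≈ 50.38.
Rounding up, n = 51.

51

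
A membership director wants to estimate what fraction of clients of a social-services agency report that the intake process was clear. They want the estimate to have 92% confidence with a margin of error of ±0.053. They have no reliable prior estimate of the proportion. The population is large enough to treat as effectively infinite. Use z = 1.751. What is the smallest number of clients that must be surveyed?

With no prior estimate, use p = 0.5, giving p(1−p) = 0.25.
n = z²·p(1−p)/E² = 1.751² × 0.2500 / 0.053² = 3.0660 × 0.2500 / 0.002809 ≈ 272.87.
Rounding up gives n = 273.

273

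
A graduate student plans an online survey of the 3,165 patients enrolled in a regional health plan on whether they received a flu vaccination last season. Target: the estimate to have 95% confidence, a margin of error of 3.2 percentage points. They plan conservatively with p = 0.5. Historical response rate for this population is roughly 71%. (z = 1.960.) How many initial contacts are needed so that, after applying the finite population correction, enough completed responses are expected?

1020

Completed interviews needed (unadjusted): n₀ = 1.960² × 0.2500 / 0.032² ≈ 937.89 → 938.
FPC for N = 3,165: n = 938 / (1 + 937/3165) = 938 / 1.2961 ≈ 723.74 → 724.
At a 71% response rate, contacts needed = 724 / 0.71 ≈ 1019.72 → 1020.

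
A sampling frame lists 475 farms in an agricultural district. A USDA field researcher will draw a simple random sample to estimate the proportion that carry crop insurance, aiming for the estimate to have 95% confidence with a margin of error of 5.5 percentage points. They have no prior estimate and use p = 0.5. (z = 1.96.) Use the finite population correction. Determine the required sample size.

191

Unadjusted: n₀ = 1.96² × 0.50 × 0.50 / 0.055² ≈ 317.49, so n₀ = 318.
Finite population correction with N = 475: n = n₀ / (1 + (n₀−1)/N) = 318 / (1 + 317/475) = 318 / 1.6674 ≈ 190.72.
Rounding up, n = 191.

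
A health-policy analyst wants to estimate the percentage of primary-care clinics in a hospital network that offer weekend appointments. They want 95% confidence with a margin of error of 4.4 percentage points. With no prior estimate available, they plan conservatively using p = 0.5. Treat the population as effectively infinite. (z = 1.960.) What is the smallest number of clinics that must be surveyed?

497

With p = 0.5, p(1−p) = 0.25.
n = z²·p(1−p)/E² = 1.960² × 0.2500 / 0.044² = 3.8416 × 0.2500 / 0.001936 ≈ 496.07.
Rounding up gives n = 497.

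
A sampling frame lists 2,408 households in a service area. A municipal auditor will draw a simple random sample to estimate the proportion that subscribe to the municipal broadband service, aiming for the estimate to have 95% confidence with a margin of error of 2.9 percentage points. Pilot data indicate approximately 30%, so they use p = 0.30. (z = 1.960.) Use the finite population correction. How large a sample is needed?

687

Unadjusted: n₀ = 1.960² × 0.30 × 0.70 / 0.029² ≈ 959.26, so n₀ = 960.
Finite population correction with N = 2,408: n = n₀ / (1 + (n₀−1)/N) = 960 / (1 + 959/2408) = 960 / 1.3983 ≈ 686.57.
Rounding up, n = 687.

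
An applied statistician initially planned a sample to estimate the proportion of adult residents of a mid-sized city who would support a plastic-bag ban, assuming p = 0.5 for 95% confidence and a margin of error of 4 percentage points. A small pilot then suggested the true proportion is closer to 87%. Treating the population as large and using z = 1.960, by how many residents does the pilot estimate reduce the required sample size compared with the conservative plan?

Conservative (p = 0.5): n = 1.960² × 0.25 / 0.040² ≈ 600.25 → 601.
Using p = 0.87: p(1−p) = 0.1131, so n = 1.960² × 0.1131 / 0.040² ≈ 271.55 → 272.
Reduction: 601 − 272 = 329.

329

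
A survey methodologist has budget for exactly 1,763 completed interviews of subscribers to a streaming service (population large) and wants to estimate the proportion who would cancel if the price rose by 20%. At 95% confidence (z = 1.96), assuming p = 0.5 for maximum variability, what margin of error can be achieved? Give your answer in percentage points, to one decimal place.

2.3

SE(p̂) = √[p(1−p)/n] = √[0.2500/1763] = 0.01191.
E = z × SE = 1.96 × 0.01191 = 0.02334, or 2.3 percentage points.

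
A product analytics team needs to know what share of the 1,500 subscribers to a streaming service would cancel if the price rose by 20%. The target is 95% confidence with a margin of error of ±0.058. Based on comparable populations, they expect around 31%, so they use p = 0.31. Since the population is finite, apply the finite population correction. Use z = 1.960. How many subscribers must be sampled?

211

Unadjusted: n₀ = 1.960² × 0.31 × 0.69 / 0.058² ≈ 244.27, so n₀ = 245.
Finite population correction with N = 1,500: n = n₀ / (1 + (n₀−1)/N) = 245 / (1 + 244/1500) = 245 / 1.1627 ≈ 210.72.
Rounding up, n = 211.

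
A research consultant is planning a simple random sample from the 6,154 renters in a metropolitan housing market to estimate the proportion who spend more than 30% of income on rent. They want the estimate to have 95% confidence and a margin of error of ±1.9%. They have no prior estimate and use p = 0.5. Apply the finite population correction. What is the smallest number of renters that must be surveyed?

1858

For 95% confidence, z = 1.96.
Unadjusted: n₀ = 1.96² × 0.50 × 0.50 / 0.019² ≈ 2660.39, so n₀ = 2661.
Finite population correction with N = 6,154: n = n₀ / (1 + (n₀−1)/N) = 2661 / (1 + 2660/6154) = 2661 / 1.4322 ≈ 1857.93.
Rounding up, n = 1858.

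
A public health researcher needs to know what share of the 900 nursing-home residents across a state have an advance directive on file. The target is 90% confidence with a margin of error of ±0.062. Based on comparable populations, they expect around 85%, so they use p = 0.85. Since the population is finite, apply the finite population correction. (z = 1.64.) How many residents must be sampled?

Unadjusted: n₀ = 1.64² × 0.85 × 0.15 / 0.062² ≈ 89.21, so n₀ = 90.
Finite population correction with N = 900: n = n₀ / (1 + (n₀−1)/N) = 90 / (1 + 89/900) = 90 / 1.0989 ≈ 81.90.
Rounding up, n = 82.

82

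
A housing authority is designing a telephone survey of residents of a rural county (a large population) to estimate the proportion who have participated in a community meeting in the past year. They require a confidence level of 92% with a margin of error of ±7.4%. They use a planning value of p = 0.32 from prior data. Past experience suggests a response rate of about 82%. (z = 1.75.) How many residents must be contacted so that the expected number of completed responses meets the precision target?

Completed interviews needed: n₀ = 1.75² × 0.2176 / 0.074² ≈ 121.69 → 122.
At an 82% response rate, contacts needed = 122 / 0.82 ≈ 148.78 → 149.

149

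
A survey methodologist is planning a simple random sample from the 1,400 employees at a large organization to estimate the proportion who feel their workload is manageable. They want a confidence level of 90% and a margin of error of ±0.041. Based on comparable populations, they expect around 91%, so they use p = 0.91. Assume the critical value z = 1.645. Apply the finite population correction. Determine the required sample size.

121

Unadjusted: n₀ = 1.645² × 0.91 × 0.09 / 0.041² ≈ 131.84, so n₀ = 132.
Finite population correction with N = 1,400: n = n₀ / (1 + (n₀−1)/N) = 132 / (1 + 131/1400) = 132 / 1.0936 ≈ 120.71.
Rounding up, n = 121.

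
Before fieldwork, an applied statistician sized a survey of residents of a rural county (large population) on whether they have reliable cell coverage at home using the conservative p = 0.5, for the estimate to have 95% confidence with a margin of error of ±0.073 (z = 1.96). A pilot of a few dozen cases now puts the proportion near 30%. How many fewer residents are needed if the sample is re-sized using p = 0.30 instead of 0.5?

29

Conservative (p = 0.5): n = 1.96² × 0.25 / 0.073² ≈ 180.22 → 181.
Using p = 0.30: p(1−p) = 0.2100, so n = 1.96² × 0.2100 / 0.073² ≈ 151.39 → 152.
Reduction: 181 − 152 = 29.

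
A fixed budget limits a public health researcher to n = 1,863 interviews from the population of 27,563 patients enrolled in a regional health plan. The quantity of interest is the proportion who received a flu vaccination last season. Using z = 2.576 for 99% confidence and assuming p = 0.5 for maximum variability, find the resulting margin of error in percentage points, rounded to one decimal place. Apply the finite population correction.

Finite-population factor: (N−n)/(N−1) = (27563−1863)/(27563−1) = 0.9324.
SE(p̂) = √[p(1−p)/n · (N−n)/(N−1)] = √[0.2500/1863 × 0.9324] = 0.01119.
E = z × SE = 2.576 × 0.01119 = 0.02882 ≈ 2.9 percentage points.

2.9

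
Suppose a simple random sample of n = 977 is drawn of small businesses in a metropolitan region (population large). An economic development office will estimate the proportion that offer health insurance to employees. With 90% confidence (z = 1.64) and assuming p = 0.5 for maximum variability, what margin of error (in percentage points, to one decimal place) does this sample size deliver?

SE(p̂) = √[p(1−p)/n] = √[0.2500/977] = 0.01600.
E = z × SE = 1.64 × 0.01600 = 0.02623, or 2.6 percentage points.

2.6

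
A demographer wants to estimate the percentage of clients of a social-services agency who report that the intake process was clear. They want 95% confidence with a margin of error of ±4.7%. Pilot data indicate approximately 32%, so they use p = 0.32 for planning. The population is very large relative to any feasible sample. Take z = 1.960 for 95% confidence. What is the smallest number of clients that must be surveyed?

379

With p = 0.32, p(1−p) = 0.2176.
n = z²·p(1−p)/E² = 1.960² × 0.2176 / 0.047² = 3.8416 × 0.2176 / 0.002209 ≈ 378.42.
Rounding up gives n = 379.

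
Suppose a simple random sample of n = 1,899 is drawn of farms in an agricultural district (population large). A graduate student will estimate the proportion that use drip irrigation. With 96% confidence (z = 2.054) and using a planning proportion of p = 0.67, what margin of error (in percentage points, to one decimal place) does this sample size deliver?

2.2

SE(p̂) = √[p(1−p)/n] = √[0.2211/1899] = 0.01079.
E = z × SE = 2.054 × 0.01079 = 0.02216, or 2.2 percentage points.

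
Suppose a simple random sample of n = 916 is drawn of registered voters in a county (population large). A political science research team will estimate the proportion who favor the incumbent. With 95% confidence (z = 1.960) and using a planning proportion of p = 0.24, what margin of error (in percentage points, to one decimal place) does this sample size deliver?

SE(p̂) = √[p(1−p)/n] = √[0.1824/916] = 0.01411.
E = z × SE = 1.960 × 0.01411 = 0.02766, or 2.8 percentage points.

2.8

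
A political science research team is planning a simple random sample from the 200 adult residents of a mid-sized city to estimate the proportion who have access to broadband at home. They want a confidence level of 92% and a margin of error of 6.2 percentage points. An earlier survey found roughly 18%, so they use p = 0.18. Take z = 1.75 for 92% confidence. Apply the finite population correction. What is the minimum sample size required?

Unadjusted: n₀ = 1.75² × 0.18 × 0.82 / 0.062² ≈ 117.59, so n₀ = 118.
Finite population correction with N = 200: n = n₀ / (1 + (n₀−1)/N) = 118 / (1 + 117/200) = 118 / 1.5850 ≈ 74.45.
Rounding up, n = 75.

75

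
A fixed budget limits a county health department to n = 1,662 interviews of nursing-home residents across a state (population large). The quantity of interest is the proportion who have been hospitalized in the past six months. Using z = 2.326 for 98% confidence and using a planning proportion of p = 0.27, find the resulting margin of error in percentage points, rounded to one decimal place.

SE(p̂) = √[p(1−p)/n] = √[0.1971/1662] = 0.01089.
E = z × SE = 2.326 × 0.01089 = 0.02533, or 2.5 percentage points.

2.5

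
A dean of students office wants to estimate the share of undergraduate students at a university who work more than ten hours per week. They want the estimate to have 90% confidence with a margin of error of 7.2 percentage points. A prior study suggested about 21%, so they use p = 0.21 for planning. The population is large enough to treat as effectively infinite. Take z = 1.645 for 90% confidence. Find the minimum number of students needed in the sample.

87

With p = 0.21, p(1−p) = 0.1659.
n = z²·p(1−p)/E² = 1.645² × 0.1659 / 0.072² = 2.7060 × 0.1659 / 0.005184 ≈ 86.60.
Rounding up gives n = 87.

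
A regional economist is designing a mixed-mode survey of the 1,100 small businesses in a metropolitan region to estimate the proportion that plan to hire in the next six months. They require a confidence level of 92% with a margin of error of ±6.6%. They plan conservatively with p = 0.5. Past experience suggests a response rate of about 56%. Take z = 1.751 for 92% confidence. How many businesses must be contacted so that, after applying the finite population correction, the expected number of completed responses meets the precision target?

Completed interviews needed (unadjusted): n₀ = 1.751² × 0.2500 / 0.066² ≈ 175.96 → 176.
FPC for N = 1,100: n = 176 / (1 + 175/1100) = 176 / 1.1591 ≈ 151.84 → 152.
At a 56% response rate, contacts needed = 152 / 0.56 ≈ 271.43 → 272.

272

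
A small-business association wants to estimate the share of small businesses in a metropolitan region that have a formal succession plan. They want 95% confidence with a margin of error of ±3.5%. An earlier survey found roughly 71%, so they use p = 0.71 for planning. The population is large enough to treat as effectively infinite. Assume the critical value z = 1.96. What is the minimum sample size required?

With p = 0.71, p(1−p) = 0.2059.
n = z²·p(1−p)/E² = 1.96² × 0.2059 / 0.035² = 3.8416 × 0.2059 / 0.001225 ≈ 645.70.
Rounding up gives n = 646.

646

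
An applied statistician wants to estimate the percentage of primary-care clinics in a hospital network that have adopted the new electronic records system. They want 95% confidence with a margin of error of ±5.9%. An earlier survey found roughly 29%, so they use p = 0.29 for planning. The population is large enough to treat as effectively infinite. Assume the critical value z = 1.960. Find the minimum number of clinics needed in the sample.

With p = 0.29, p(1−p) = 0.2059.
n = z²·p(1−p)/E² = 1.960² × 0.2059 / 0.059² = 3.8416 × 0.2059 / 0.003481 ≈ 227.23.
Rounding up gives n = 228.

228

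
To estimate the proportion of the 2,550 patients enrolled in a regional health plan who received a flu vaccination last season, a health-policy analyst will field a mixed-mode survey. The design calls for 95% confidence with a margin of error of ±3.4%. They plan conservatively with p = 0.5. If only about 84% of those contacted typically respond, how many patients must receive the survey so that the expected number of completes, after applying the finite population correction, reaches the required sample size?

747

For 95% confidence, z = 1.960.
Completed interviews needed (unadjusted): n₀ = 1.960² × 0.2500 / 0.034² ≈ 830.80 → 831.
FPC for N = 2,550: n = 831 / (1 + 830/2550) = 831 / 1.3255 ≈ 626.94 → 627.
At an 84% response rate, contacts needed = 627 / 0.84 ≈ 746.43 → 747.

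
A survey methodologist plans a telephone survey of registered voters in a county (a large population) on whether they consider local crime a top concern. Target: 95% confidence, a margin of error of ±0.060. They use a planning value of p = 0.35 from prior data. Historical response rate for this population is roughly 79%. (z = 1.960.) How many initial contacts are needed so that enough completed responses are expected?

308

Completed interviews needed: n₀ = 1.960² × 0.2275 / 0.060² ≈ 242.77 → 243.
At a 79% response rate, contacts needed = 243 / 0.79 ≈ 307.59 → 308.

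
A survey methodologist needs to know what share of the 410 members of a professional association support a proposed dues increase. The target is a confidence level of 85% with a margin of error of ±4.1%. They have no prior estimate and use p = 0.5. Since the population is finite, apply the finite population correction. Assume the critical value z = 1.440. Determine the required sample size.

177

Unadjusted: n₀ = 1.440² × 0.50 × 0.50 / 0.041² ≈ 308.39, so n₀ = 309.
Finite population correction with N = 410: n = n₀ / (1 + (n₀−1)/N) = 309 / (1 + 308/410) = 309 / 1.7512 ≈ 176.45.
Rounding up, n = 177.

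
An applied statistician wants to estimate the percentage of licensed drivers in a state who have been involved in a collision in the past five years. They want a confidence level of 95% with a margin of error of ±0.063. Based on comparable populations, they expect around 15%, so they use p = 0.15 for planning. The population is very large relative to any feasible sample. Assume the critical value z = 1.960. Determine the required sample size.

124

With p = 0.15, p(1−p) = 0.1275.
n = z²·p(1−p)/E² = 1.960² × 0.1275 / 0.063² = 3.8416 × 0.1275 / 0.003969 ≈ 123.41.
Rounding up gives n = 124.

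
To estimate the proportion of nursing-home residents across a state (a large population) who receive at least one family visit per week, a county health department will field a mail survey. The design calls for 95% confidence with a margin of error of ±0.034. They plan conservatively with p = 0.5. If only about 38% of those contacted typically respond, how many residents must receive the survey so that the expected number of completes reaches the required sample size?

For 95% confidence, z = 1.960.
Completed interviews needed: n₀ = 1.960² × 0.2500 / 0.034² ≈ 830.80 → 831.
At a 38% response rate, contacts needed = 831 / 0.38 ≈ 2186.84 → 2187.

2187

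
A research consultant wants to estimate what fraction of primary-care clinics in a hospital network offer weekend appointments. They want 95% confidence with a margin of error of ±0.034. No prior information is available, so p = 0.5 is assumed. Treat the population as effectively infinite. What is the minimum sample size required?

831

For 95% confidence, z = 1.96.
With p = 0.5, p(1−p) = 0.25.
n = z²·p(1−p)/E² = 1.96² × 0.2500 / 0.034² = 3.8416 × 0.2500 / 0.001156 ≈ 830.80.
Rounding up gives n = 831.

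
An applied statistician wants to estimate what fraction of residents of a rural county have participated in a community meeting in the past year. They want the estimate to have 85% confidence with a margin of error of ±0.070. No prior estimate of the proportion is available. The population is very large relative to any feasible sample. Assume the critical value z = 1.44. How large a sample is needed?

With no prior estimate, use p = 0.5, giving p(1−p) = 0.25.
n = z²·p(1−p)/E² = 1.44² × 0.2500 / 0.070² = 2.0736 × 0.2500 / 0.004900 ≈ 105.80.
Rounding up gives n = 106.

106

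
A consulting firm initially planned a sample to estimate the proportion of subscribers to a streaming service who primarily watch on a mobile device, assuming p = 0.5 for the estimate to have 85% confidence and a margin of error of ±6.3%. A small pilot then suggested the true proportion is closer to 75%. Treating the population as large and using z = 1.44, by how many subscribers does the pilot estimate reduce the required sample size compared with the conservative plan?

Conservative (p = 0.5): n = 1.44² × 0.25 / 0.063² ≈ 130.61 → 131.
Using p = 0.75: p(1−p) = 0.1875, so n = 1.44² × 0.1875 / 0.063² ≈ 97.96 → 98.
Reduction: 131 − 98 = 33.

33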